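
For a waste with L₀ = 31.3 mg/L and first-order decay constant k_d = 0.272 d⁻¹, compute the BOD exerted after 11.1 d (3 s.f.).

y ≈ 29.8 mg/L

y_t = L₀(1 − e^(−k_d t)) = 31.3 × (1 − e^(−0.272×11.1))
= 31.3 × (1 − 0.04884) = 31.3 × 0.9512 = 29.77 mg/L.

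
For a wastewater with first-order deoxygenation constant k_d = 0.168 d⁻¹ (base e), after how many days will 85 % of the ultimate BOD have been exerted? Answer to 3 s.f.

t ≈ 11.3 d

y/L₀ = 1 − e^(−k_d t) = 0.85 ⇒ e^(−k_d t) = 0.150
t = −ln(0.150) / 0.168 = 1.897 / 0.168 = 11.29 d.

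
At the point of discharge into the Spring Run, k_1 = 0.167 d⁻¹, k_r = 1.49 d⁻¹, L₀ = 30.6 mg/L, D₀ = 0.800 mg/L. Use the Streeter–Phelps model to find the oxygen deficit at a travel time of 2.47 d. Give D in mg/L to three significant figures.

D ≈ 2.48 mg/L

k_1 L₀/(k_r−k_1) = 0.167×30.6/(1.49−0.167) = 5.110/1.323 = 3.863 mg/L.
e^(−k_1 t) = e^(−0.167×2.470) = 0.6620; e^(−k_r t) = e^(−1.49×2.470) = 0.02522.
D = 3.863 × (0.6620 − 0.02522) + 0.800 × 0.02522 = 2.460 + 0.02017 = 2.480 mg/L.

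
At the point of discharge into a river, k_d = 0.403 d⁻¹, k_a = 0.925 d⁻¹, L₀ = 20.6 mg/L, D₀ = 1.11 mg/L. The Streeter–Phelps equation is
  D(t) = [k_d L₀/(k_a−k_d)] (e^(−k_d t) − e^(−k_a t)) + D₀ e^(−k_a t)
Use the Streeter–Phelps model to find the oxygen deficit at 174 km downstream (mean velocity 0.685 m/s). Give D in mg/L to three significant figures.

D ≈ 3.89 mg/L

Travel time t = x/v = 174 km / (0.685 m/s) = 174000 m / 0.685 m/s = 254000 s = 2.940 d.
k_d L₀/(k_a−k_d) = 0.403×20.6/(0.925−0.403) = 8.302/0.5220 = 15.90 mg/L.
e^(−k_d t) = e^(−0.403×2.940) = 0.3058; e^(−k_a t) = e^(−0.925×2.940) = 0.06591.
D = 15.90 × (0.3058 − 0.06591) + 1.11 × 0.06591 = 3.815 + 0.07316 = 3.888 mg/L.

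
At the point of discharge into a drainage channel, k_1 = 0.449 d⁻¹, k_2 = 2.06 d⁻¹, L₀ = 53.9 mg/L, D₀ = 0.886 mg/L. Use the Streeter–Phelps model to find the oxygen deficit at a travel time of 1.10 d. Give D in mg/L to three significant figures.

D ≈ 7.70 mg/L

k_1 L₀/(k_2−k_1) = 0.449×53.9/(2.06−0.449) = 24.20/1.611 = 15.02 mg/L.
e^(−k_1 t) = e^(−0.449×1.100) = 0.6102; e^(−k_2 t) = e^(−2.06×1.100) = 0.1037.
D = 15.02 × (0.6102 − 0.1037) + 0.886 × 0.1037 = 7.609 + 0.09190 = 7.701 mg/L.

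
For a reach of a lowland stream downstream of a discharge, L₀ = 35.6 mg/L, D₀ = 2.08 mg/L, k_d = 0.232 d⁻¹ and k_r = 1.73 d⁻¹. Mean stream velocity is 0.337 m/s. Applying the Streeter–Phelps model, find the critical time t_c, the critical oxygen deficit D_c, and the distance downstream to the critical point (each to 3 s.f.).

With k_r/k_d = 7.457 and 1 − D₀(k_r−k_d)/(k_d L₀) = 0.6227,
t_c = ln(7.457 × 0.6227) / (1.73 − 0.232) = ln(4.644) / 1.498 = 1.536/1.498 = 1.025 d.
D_c = (k_d/k_r) L₀ e^(−k_d t_c) = (0.232/1.73) × 35.6 × e^(−0.232×1.025) = 0.1341 × 35.6 × 0.7884 = 3.764 mg/L.
x_c = v t_c = 0.337 m/s × 1.025 d × 86400 s/d = 29850 m ≈ 29.8 km.

t_c ≈ 1.03 d; D_c ≈ 3.76 mg/L; x_c ≈ 29.8 km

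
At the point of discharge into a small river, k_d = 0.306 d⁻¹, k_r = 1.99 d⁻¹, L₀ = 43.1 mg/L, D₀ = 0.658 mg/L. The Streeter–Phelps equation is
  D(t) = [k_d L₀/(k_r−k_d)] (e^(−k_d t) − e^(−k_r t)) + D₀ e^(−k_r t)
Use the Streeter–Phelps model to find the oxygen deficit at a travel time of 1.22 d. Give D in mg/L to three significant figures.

k_d L₀/(k_r−k_d) = 0.306×43.1/(1.99−0.306) = 13.19/1.684 = 7.832 mg/L.
e^(−k_d t) = e^(−0.306×1.220) = 0.6884; e^(−k_r t) = e^(−1.99×1.220) = 0.08823.
D = 7.832 × (0.6884 − 0.08823) + 0.658 × 0.08823 = 4.701 + 0.05806 = 4.759 mg/L.

D ≈ 4.76 mg/L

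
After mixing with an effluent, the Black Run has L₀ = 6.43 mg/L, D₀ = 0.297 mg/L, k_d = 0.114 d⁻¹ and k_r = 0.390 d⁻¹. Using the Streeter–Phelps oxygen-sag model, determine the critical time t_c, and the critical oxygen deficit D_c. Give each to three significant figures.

With k_r/k_d = 3.421 and 1 − D₀(k_r−k_d)/(k_d L₀) = 0.8882,
t_c = ln(3.421 × 0.8882) / (0.390 − 0.114) = ln(3.038) / 0.2760 = 1.111/0.2760 = 4.027 d.
L(t_c) = L₀ e^(−k_d t_c) = 6.43 × 0.6319 = 4.063 mg/L, and at the critical point k_r D_c = k_d L, so D_c = (0.114/0.390) × 4.063 = 1.188 mg/L.

t_c ≈ 4.03 d; D_c ≈ 1.19 mg/L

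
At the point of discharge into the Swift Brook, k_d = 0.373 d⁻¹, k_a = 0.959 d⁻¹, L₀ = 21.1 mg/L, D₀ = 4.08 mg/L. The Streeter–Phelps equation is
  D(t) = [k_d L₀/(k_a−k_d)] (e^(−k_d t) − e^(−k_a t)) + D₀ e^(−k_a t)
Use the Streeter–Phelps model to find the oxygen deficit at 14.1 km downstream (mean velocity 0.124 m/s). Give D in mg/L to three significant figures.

Travel time t = x/v = 14.1 km / (0.124 m/s) = 14100 m / 0.124 m/s = 113700 s = 1.316 d.
k_d L₀/(k_a−k_d) = 0.373×21.1/(0.959−0.373) = 7.870/0.5860 = 13.43 mg/L.
e^(−k_d t) = e^(−0.373×1.316) = 0.6121; e^(−k_a t) = e^(−0.959×1.316) = 0.2831.
D = 13.43 × (0.6121 − 0.2831) + 4.08 × 0.2831 = 4.419 + 1.155 = 5.574 mg/L.

D ≈ 5.57 mg/L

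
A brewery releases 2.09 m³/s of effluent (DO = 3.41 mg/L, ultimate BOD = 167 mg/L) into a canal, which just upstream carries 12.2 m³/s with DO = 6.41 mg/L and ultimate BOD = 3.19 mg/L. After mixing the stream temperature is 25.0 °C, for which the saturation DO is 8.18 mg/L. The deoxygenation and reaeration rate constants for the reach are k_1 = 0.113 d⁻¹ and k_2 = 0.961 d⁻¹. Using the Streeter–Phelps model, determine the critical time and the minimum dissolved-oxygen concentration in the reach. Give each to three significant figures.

t_c ≈ 1.41 d; minimum DO ≈ 5.46 mg/L

Mixed DO = (12.2×6.41 + 2.09×3.41)/(12.2+2.09) = 85.33/14.29 = 5.971 mg/L.
Mixed L₀ = (12.2×3.19 + 2.09×167)/(14.29) = 387.9/14.29 = 27.15 mg/L.
Initial deficit D₀ = C_s − DO₀ = 8.18 − 5.971 = 2.209 mg/L.
t_c = (1/0.8480) ln[(0.961/0.113)(1 − 2.209×0.8480/(0.113×27.15))] = 1.179 × ln(3.312) = 1.412 d.
D_c = (0.113/0.961) × 27.15 × e^(−0.113×1.412) = 0.1176 × 27.15 × 0.8525 = 2.721 mg/L.
Minimum DO = 8.18 − 2.721 = 5.459 mg/L.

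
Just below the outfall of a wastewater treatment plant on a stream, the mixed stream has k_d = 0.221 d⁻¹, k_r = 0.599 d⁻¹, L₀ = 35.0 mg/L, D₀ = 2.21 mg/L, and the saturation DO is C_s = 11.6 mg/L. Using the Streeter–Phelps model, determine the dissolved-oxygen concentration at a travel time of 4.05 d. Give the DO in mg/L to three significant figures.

k_d L₀/(k_r−k_d) = 0.221×35.0/(0.599−0.221) = 7.735/0.3780 = 20.46 mg/L.
e^(−k_d t) = e^(−0.221×4.050) = 0.4086; e^(−k_r t) = e^(−0.599×4.050) = 0.08839.
D = 20.46 × (0.4086 − 0.08839) + 2.21 × 0.08839 = 6.552 + 0.1954 = 6.747 mg/L.
DO = C_s − D = 11.6 − 6.747 = 4.853 mg/L.

DO ≈ 4.85 mg/L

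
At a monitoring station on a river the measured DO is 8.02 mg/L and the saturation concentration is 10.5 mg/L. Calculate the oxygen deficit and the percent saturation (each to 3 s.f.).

D = C_s − C = 10.5 − 8.02 = 2.48 mg/L.
% saturation = 8.02/10.5 × 100 = 76.4 %.

D ≈ 2.48 mg/L; 76.4 % saturation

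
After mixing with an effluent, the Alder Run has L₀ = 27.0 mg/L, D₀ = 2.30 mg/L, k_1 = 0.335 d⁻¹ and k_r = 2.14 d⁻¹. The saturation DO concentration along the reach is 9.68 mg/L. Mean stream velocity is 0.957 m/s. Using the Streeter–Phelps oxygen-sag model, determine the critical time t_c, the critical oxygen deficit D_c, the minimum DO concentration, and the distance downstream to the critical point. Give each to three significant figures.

At the critical point dD/dt = 0, so k_1 L₀ e^(−k_1 t) = k_r D. Substituting D(t) from the Streeter–Phelps equation and solving for t gives
t_c = ln[(k_r/k_1)(1 − D₀(k_r−k_1)/(k_1 L₀))] / (k_r−k_1).
Here k_r−k_1 = 1.805 d⁻¹ and 1 − D₀(k_r−k_1)/(k_1 L₀) = 1 − 2.30×1.805/(0.335×27.0) = 0.5410, so
t_c = ln(6.388 × 0.5410) / 1.805 = 1.240 / 1.805 = 0.6871 d.
L(t_c) = L₀ e^(−k_1 t_c) = 27.0 × 0.7944 = 21.45 mg/L, and at the critical point k_r D_c = k_1 L, so D_c = (0.335/2.14) × 21.45 = 3.358 mg/L.
Minimum DO = C_s − D_c = 9.68 − 3.358 = 6.322 mg/L.
x_c = v t_c = 0.957 m/s × 0.6871 d × 86400 s/d = 56810 m ≈ 56.8 km.

t_c ≈ 0.687 d; D_c ≈ 3.36 mg/L; min DO ≈ 6.32 mg/L; x_c ≈ 56.8 km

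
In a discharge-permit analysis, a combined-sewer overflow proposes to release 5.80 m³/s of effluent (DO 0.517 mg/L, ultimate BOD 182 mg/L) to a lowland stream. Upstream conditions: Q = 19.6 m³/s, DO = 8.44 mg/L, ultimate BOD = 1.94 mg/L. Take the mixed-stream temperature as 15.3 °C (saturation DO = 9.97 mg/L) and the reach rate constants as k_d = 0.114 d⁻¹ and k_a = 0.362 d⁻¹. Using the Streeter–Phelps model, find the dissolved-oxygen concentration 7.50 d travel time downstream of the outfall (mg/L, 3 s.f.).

Mixed DO = (19.6×8.44 + 5.80×0.517)/(19.6+5.80) = 168.4/25.40 = 6.631 mg/L.
Mixed L₀ = (19.6×1.94 + 5.80×182)/(25.40) = 1094/25.40 = 43.06 mg/L.
Initial deficit D₀ = C_s − DO₀ = 9.97 − 6.631 = 3.339 mg/L.
D(7.50) = [0.114×43.06/(0.362−0.114)](e^(−0.114×7.50) − e^(−0.362×7.50)) + 3.339 e^(−0.362×7.50)
= 19.79 × (0.4253 − 0.06620) + 3.339 × 0.06620 = 7.328 mg/L.
DO = 9.97 − 7.328 = 2.642 mg/L.

DO ≈ 2.64 mg/L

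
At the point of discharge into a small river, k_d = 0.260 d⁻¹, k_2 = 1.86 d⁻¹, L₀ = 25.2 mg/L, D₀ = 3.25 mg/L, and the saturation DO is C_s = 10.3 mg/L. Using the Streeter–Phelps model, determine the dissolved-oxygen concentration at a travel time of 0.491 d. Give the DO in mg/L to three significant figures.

k_d L₀/(k_2−k_d) = 0.260×25.2/(1.86−0.260) = 6.552/1.600 = 4.095 mg/L.
e^(−k_d t) = e^(−0.260×0.4910) = 0.8802; e^(−k_2 t) = e^(−1.86×0.4910) = 0.4012.
D = 4.095 × (0.8802 − 0.4012) + 3.25 × 0.4012 = 1.961 + 1.304 = 3.265 mg/L.
DO = C_s − D = 10.3 − 3.265 = 7.035 mg/L.

DO ≈ 7.03 mg/L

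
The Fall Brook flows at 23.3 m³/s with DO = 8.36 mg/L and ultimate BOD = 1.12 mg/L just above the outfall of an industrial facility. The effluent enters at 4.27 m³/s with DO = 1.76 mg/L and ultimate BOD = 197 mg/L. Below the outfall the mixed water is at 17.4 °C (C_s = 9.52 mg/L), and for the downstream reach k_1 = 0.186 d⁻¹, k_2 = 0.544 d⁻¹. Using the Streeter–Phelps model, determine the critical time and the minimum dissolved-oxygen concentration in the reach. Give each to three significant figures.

t_c ≈ 2.60 d; minimum DO ≈ 2.89 mg/L

Mixed DO = (23.3×8.36 + 4.27×1.76)/(23.3+4.27) = 202.3/27.57 = 7.338 mg/L.
Mixed L₀ = (23.3×1.12 + 4.27×197)/(27.57) = 867.3/27.57 = 31.46 mg/L.
Initial deficit D₀ = C_s − DO₀ = 9.52 − 7.338 = 2.182 mg/L.
t_c = (1/0.3580) ln[(0.544/0.186)(1 − 2.182×0.3580/(0.186×31.46))] = 2.793 × ln(2.534) = 2.597 d.
D_c = (0.186/0.544) × 31.46 × e^(−0.186×2.597) = 0.3419 × 31.46 × 0.6169 = 6.635 mg/L.
Minimum DO = 9.52 − 6.635 = 2.885 mg/L.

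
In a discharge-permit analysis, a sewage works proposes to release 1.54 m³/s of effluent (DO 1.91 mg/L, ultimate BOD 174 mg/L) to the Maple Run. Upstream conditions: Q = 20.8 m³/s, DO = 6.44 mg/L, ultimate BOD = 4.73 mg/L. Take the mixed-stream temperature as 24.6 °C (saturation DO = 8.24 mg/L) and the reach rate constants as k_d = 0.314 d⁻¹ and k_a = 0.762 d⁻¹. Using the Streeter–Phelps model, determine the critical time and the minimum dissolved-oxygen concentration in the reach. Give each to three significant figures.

Mixed DO = (20.8×6.44 + 1.54×1.91)/(20.8+1.54) = 136.9/22.34 = 6.128 mg/L.
Mixed L₀ = (20.8×4.73 + 1.54×174)/(22.34) = 366.3/22.34 = 16.40 mg/L.
Initial deficit D₀ = C_s − DO₀ = 8.24 − 6.128 = 2.112 mg/L.
t_c = (1/0.4480) ln[(0.762/0.314)(1 − 2.112×0.4480/(0.314×16.40))] = 2.232 × ln(1.981) = 1.526 d.
D_c = (0.314/0.762) × 16.40 × e^(−0.314×1.526) = 0.4121 × 16.40 × 0.6194 = 4.185 mg/L.
Minimum DO = 8.24 − 4.185 = 4.055 mg/L.

t_c ≈ 1.53 d; minimum DO ≈ 4.05 mg/L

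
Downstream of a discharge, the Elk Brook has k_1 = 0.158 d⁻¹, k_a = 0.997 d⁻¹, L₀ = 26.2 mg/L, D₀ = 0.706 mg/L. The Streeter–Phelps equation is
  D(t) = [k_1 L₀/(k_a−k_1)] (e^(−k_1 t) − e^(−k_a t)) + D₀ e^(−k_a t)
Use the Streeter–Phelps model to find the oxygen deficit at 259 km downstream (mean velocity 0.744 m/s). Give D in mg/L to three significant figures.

Travel time t = x/v = 259 km / (0.744 m/s) = 259000 m / 0.744 m/s = 348100 s = 4.029 d.
k_1 L₀/(k_a−k_1) = 0.158×26.2/(0.997−0.158) = 4.140/0.8390 = 4.934 mg/L.
e^(−k_1 t) = e^(−0.158×4.029) = 0.5291; e^(−k_a t) = e^(−0.997×4.029) = 0.01801.
D = 4.934 × (0.5291 − 0.01801) + 0.706 × 0.01801 = 2.522 + 0.01271 = 2.534 mg/L.

D ≈ 2.53 mg/L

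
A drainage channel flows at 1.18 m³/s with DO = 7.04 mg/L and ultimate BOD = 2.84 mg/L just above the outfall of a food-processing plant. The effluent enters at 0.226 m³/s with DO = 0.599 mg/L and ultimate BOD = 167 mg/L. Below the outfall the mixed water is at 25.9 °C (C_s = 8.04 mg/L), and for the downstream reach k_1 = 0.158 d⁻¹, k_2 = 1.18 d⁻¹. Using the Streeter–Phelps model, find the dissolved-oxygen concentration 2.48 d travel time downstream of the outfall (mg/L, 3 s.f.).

DO ≈ 5.12 mg/L

Mixed DO = (1.18×7.04 + 0.226×0.599)/(1.18+0.226) = 8.443/1.406 = 6.005 mg/L.
Mixed L₀ = (1.18×2.84 + 0.226×167)/(1.406) = 41.09/1.406 = 29.23 mg/L.
Initial deficit D₀ = C_s − DO₀ = 8.04 − 6.005 = 2.035 mg/L.
D(2.48) = [0.158×29.23/(1.18−0.158)](e^(−0.158×2.48) − e^(−1.18×2.48)) + 2.035 e^(−1.18×2.48)
= 4.518 × (0.6758 − 0.05359) + 2.035 × 0.05359 = 2.921 mg/L.
DO = 8.04 − 2.921 = 5.119 mg/L.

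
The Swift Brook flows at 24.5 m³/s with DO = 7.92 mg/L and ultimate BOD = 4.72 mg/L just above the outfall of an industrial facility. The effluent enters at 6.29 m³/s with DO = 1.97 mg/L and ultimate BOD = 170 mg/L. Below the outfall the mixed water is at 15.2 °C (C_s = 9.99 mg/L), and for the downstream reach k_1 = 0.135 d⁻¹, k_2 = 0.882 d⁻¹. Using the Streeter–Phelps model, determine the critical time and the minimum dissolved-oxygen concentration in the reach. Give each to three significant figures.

t_c ≈ 1.66 d; minimum DO ≈ 5.28 mg/L

Mixed DO = (24.5×7.92 + 6.29×1.97)/(24.5+6.29) = 206.4/30.79 = 6.704 mg/L.
Mixed L₀ = (24.5×4.72 + 6.29×170)/(30.79) = 1185/30.79 = 38.48 mg/L.
Initial deficit D₀ = C_s − DO₀ = 9.99 − 6.704 = 3.286 mg/L.
t_c = (1/0.7470) ln[(0.882/0.135)(1 − 3.286×0.7470/(0.135×38.48))] = 1.339 × ln(3.447) = 1.657 d.
D_c = (0.135/0.882) × 38.48 × e^(−0.135×1.657) = 0.1531 × 38.48 × 0.7996 = 4.710 mg/L.
Minimum DO = 9.99 − 4.710 = 5.280 mg/L.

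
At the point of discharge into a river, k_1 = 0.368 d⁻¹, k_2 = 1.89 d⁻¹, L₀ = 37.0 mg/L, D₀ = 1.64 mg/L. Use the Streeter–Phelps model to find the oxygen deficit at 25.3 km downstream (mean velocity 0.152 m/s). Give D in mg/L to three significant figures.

Travel time t = x/v = 25.3 km / (0.152 m/s) = 25300 m / 0.152 m/s = 166400 s = 1.926 d.
k_1 L₀/(k_2−k_1) = 0.368×37.0/(1.89−0.368) = 13.62/1.522 = 8.946 mg/L.
e^(−k_1 t) = e^(−0.368×1.926) = 0.4922; e^(−k_2 t) = e^(−1.89×1.926) = 0.02623.
D = 8.946 × (0.4922 − 0.02623) + 1.64 × 0.02623 = 4.168 + 0.04301 = 4.211 mg/L.

D ≈ 4.21 mg/L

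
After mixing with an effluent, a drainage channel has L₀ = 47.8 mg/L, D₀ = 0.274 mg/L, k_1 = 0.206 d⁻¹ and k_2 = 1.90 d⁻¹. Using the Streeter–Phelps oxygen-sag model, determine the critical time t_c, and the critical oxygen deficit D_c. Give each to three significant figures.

t_c = [1/(k_2−k_1)] ln[(k_2/k_1)(1 − D₀(k_2−k_1)/(k_1 L₀))]
= [1/(1.90−0.206)] ln[(1.90/0.206)(1 − 0.274×1.694/(0.206×47.8))]
= (1/1.694) ln[9.223 × 0.9529] = 0.5903 × ln(8.789) = 0.5903 × 2.173 = 1.283 d.
D_c = (k_1/k_2) L₀ e^(−k_1 t_c) = (0.206/1.90) × 47.8 × e^(−0.206×1.283) = 0.1084 × 47.8 × 0.7677 = 3.979 mg/L.

t_c ≈ 1.28 d; D_c ≈ 3.98 mg/L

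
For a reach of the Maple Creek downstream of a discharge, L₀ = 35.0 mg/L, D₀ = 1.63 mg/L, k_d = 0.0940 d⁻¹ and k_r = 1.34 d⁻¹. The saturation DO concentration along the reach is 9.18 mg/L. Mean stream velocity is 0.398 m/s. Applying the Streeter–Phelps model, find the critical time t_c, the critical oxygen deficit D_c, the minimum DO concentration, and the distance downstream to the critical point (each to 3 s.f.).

t_c = [1/(k_r−k_d)] ln[(k_r/k_d)(1 − D₀(k_r−k_d)/(k_d L₀))]
= [1/(1.34−0.0940)] ln[(1.34/0.0940)(1 − 1.63×1.246/(0.0940×35.0))]
= (1/1.246) ln[14.26 × 0.3827] = 0.8026 × ln(5.455) = 0.8026 × 1.697 = 1.362 d.
D_c = (k_d/k_r) L₀ e^(−k_d t_c) = (0.0940/1.34) × 35.0 × e^(−0.0940×1.362) = 0.07015 × 35.0 × 0.8799 = 2.160 mg/L.
Minimum DO = C_s − D_c = 9.18 − 2.160 = 7.020 mg/L.
x_c = v t_c = 0.398 m/s × 1.362 d × 86400 s/d = 46820 m ≈ 46.8 km.

t_c ≈ 1.36 d; D_c ≈ 2.16 mg/L; min DO ≈ 7.02 mg/L; x_c ≈ 46.8 km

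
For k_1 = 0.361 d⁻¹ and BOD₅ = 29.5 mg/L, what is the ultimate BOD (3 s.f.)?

BOD₅ = L₀(1 − e^(−5k_1)) ⇒ L₀ = BOD₅ / (1 − e^(−5×0.361))
= 29.5 / (1 − 0.1645) = 29.5 / 0.8355 = 35.31 mg/L.

L₀ ≈ 35.3 mg/L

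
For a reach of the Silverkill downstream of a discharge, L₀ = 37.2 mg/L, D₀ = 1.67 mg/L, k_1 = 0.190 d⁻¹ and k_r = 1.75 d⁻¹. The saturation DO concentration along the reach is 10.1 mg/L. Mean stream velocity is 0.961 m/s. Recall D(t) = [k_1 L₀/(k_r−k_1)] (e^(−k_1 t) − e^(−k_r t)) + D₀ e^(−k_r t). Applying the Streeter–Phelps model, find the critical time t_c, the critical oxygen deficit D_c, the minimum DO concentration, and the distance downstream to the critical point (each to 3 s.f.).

t_c = [1/(k_r−k_1)] ln[(k_r/k_1)(1 − D₀(k_r−k_1)/(k_1 L₀))]
= [1/(1.75−0.190)] ln[(1.75/0.190)(1 − 1.67×1.560/(0.190×37.2))]
= (1/1.560) ln[9.211 × 0.6314] = 0.6410 × ln(5.816) = 0.6410 × 1.761 = 1.129 d.
D_c = (k_1/k_r) L₀ e^(−k_1 t_c) = (0.190/1.75) × 37.2 × e^(−0.190×1.129) = 0.1086 × 37.2 × 0.8070 = 3.259 mg/L.
Minimum DO = C_s − D_c = 10.1 − 3.259 = 6.841 mg/L.
x_c = v t_c = 0.961 m/s × 1.129 d × 86400 s/d = 93700 m ≈ 93.7 km.

t_c ≈ 1.13 d; D_c ≈ 3.26 mg/L; min DO ≈ 6.84 mg/L; x_c ≈ 93.7 km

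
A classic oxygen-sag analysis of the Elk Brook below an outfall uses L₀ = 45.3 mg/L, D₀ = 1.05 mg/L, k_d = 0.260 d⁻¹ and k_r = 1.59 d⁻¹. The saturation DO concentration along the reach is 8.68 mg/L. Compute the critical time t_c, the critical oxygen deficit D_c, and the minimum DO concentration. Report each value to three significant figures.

With k_r/k_d = 6.115 and 1 − D₀(k_r−k_d)/(k_d L₀) = 0.8814,
t_c = ln(6.115 × 0.8814) / (1.59 − 0.260) = ln(5.390) / 1.330 = 1.685/1.330 = 1.267 d.
L(t_c) = L₀ e^(−k_d t_c) = 45.3 × 0.7194 = 32.59 mg/L, and at the critical point k_r D_c = k_d L, so D_c = (0.260/1.59) × 32.59 = 5.329 mg/L.
Minimum DO = C_s − D_c = 8.68 − 5.329 = 3.351 mg/L.

t_c ≈ 1.27 d; D_c ≈ 5.33 mg/L; min DO ≈ 3.35 mg/L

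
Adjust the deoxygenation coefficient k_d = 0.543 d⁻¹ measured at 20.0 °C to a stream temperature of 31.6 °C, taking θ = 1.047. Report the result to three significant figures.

k_d(T₂) = k_d(T₁) · θ^(T₂−T₁) = 0.543 × 1.047^(31.6−20.0)
= 0.543 × 1.047^11.6 = 0.543 × 1.704 = 0.9251 d⁻¹.

k_d ≈ 0.925 d⁻¹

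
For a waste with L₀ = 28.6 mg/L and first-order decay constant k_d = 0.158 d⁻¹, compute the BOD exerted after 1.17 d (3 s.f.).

y_t = L₀(1 − e^(−k_d t)) = 28.6 × (1 − e^(−0.158×1.17))
= 28.6 × (1 − 0.8312) = 28.6 × 0.1688 = 4.827 mg/L.

y ≈ 4.83 mg/L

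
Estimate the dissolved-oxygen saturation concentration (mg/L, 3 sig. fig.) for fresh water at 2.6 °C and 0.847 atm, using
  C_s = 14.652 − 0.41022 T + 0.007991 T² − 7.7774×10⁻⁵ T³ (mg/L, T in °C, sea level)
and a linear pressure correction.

C_s ≈ 11.6 mg/L

At sea level: C_s = 14.652 − 0.41022×2.6 + 0.007991×2.6² − 7.7774×10⁻⁵×2.6³ = 13.64 mg/L.
Pressure correction: C_s' = 13.64 × 0.847 = 11.55 mg/L.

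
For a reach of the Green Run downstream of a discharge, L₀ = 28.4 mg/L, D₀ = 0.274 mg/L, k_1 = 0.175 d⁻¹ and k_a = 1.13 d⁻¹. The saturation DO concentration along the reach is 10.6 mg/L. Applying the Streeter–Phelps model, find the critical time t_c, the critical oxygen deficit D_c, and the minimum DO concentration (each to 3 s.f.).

t_c = [1/(k_a−k_1)] ln[(k_a/k_1)(1 − D₀(k_a−k_1)/(k_1 L₀))]
= [1/(1.13−0.175)] ln[(1.13/0.175)(1 − 0.274×0.9550/(0.175×28.4))]
= (1/0.9550) ln[6.457 × 0.9474] = 1.047 × ln(6.117) = 1.047 × 1.811 = 1.896 d.
D_c = (k_1/k_a) L₀ e^(−k_1 t_c) = (0.175/1.13) × 28.4 × e^(−0.175×1.896) = 0.1549 × 28.4 × 0.7176 = 3.156 mg/L.
Minimum DO = C_s − D_c = 10.6 − 3.156 = 7.444 mg/L.

t_c ≈ 1.90 d; D_c ≈ 3.16 mg/L; min DO ≈ 7.44 mg/L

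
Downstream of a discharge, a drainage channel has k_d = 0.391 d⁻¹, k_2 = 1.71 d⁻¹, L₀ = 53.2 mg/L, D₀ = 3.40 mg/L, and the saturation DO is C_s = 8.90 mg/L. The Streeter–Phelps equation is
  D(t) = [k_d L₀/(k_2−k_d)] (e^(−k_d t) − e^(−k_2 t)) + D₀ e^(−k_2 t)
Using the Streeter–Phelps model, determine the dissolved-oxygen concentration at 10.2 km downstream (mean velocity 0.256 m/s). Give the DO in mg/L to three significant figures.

Travel time t = x/v = 10.2 km / (0.256 m/s) = 10200 m / 0.256 m/s = 39840 s = 0.4612 d.
k_d L₀/(k_2−k_d) = 0.391×53.2/(1.71−0.391) = 20.80/1.319 = 15.77 mg/L.
e^(−k_d t) = e^(−0.391×0.4612) = 0.8350; e^(−k_2 t) = e^(−1.71×0.4612) = 0.4545.
D = 15.77 × (0.8350 − 0.4545) + 3.40 × 0.4545 = 6.001 + 1.545 = 7.546 mg/L.
DO = C_s − D = 8.90 − 7.546 = 1.354 mg/L.

DO ≈ 1.35 mg/L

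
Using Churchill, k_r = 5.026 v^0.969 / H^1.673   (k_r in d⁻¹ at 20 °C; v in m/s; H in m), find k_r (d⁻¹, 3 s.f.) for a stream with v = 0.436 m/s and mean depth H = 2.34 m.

k_r = 5.026 × 0.436^0.969 / 2.34^1.673 = 5.026 × 0.4474 / 4.147 = 0.5422 d⁻¹.

k_r ≈ 0.542 d⁻¹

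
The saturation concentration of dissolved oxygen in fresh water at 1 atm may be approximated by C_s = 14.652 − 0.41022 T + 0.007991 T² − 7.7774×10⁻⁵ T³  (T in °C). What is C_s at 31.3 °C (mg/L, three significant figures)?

C_s ≈ 7.26 mg/L

C_s = 14.652 − 0.41022×31.3 + 0.007991×31.3² − 7.7774×10⁻⁵×31.3³ = 7.256 mg/L.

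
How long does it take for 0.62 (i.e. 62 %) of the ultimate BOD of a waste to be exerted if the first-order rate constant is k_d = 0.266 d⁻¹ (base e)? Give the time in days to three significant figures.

t ≈ 3.64 d

y/L₀ = 1 − e^(−k_d t) = 0.62 ⇒ e^(−k_d t) = 0.380
t = −ln(0.380) / 0.266 = 0.9676 / 0.266 = 3.638 d.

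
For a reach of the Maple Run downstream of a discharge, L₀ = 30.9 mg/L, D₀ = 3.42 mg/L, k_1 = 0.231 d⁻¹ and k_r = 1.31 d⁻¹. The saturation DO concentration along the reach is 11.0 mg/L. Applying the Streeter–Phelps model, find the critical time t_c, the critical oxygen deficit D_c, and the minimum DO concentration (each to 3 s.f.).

t_c ≈ 0.934 d; D_c ≈ 4.39 mg/L; min DO ≈ 6.61 mg/L

With k_r/k_1 = 5.671 and 1 − D₀(k_r−k_1)/(k_1 L₀) = 0.4830,
t_c = ln(5.671 × 0.4830) / (1.31 − 0.231) = ln(2.739) / 1.079 = 1.008/1.079 = 0.9339 d.
L(t_c) = L₀ e^(−k_1 t_c) = 30.9 × 0.8060 = 24.90 mg/L, and at the critical point k_r D_c = k_1 L, so D_c = (0.231/1.31) × 24.90 = 4.391 mg/L.
Minimum DO = C_s − D_c = 11.0 − 4.391 = 6.609 mg/L.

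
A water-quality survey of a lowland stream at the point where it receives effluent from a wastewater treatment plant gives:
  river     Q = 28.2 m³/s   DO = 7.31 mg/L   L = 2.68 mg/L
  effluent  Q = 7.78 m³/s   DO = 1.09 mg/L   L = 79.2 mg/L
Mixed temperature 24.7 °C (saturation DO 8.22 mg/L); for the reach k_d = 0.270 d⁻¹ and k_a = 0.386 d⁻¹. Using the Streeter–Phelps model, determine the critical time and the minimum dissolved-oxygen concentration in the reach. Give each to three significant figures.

Mixed DO = (28.2×7.31 + 7.78×1.09)/(28.2+7.78) = 214.6/35.98 = 5.965 mg/L.
Mixed L₀ = (28.2×2.68 + 7.78×79.2)/(35.98) = 691.8/35.98 = 19.23 mg/L.
Initial deficit D₀ = C_s − DO₀ = 8.22 − 5.965 = 2.255 mg/L.
t_c = (1/0.1160) ln[(0.386/0.270)(1 − 2.255×0.1160/(0.270×19.23))] = 8.621 × ln(1.358) = 2.635 d.
D_c = (0.270/0.386) × 19.23 × e^(−0.270×2.635) = 0.6995 × 19.23 × 0.4909 = 6.601 mg/L.
Minimum DO = 8.22 − 6.601 = 1.619 mg/L.

t_c ≈ 2.64 d; minimum DO ≈ 1.62 mg/L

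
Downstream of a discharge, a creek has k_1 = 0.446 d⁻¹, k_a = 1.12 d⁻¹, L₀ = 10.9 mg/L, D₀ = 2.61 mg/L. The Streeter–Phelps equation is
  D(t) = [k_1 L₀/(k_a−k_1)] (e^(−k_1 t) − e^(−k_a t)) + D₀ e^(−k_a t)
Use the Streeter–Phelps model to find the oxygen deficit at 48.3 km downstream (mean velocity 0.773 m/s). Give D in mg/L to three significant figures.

Travel time t = x/v = 48.3 km / (0.773 m/s) = 48300 m / 0.773 m/s = 62480 s = 0.7232 d.
k_1 L₀/(k_a−k_1) = 0.446×10.9/(1.12−0.446) = 4.861/0.6740 = 7.213 mg/L.
e^(−k_1 t) = e^(−0.446×0.7232) = 0.7243; e^(−k_a t) = e^(−1.12×0.7232) = 0.4449.
D = 7.213 × (0.7243 − 0.4449) + 2.61 × 0.4449 = 2.015 + 1.161 = 3.177 mg/L.

D ≈ 3.18 mg/L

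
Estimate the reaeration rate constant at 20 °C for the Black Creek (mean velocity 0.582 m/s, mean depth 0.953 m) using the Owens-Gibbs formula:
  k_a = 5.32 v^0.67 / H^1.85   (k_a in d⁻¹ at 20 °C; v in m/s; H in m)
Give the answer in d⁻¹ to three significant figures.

k_a ≈ 4.05 d⁻¹

k_a = 5.32 × 0.582^0.67 / 0.953^1.85 = 5.32 × 0.6958 / 0.9148 = 4.047 d⁻¹.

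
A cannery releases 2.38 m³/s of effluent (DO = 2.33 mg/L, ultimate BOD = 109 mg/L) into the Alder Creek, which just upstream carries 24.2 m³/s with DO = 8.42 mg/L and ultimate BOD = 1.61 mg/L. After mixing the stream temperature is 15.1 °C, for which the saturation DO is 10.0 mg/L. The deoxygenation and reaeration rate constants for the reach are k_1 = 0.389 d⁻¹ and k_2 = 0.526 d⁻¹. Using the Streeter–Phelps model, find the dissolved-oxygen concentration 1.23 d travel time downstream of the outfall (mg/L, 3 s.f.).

Mixed DO = (24.2×8.42 + 2.38×2.33)/(24.2+2.38) = 209.3/26.58 = 7.875 mg/L.
Mixed L₀ = (24.2×1.61 + 2.38×109)/(26.58) = 298.4/26.58 = 11.23 mg/L.
Initial deficit D₀ = C_s − DO₀ = 10.0 − 7.875 = 2.125 mg/L.
D(1.23) = [0.389×11.23/(0.526−0.389)](e^(−0.389×1.23) − e^(−0.526×1.23)) + 2.125 e^(−0.526×1.23)
= 31.87 × (0.6197 − 0.5236) + 2.125 × 0.5236 = 4.176 mg/L.
DO = 10.0 − 4.176 = 5.824 mg/L.

DO ≈ 5.82 mg/L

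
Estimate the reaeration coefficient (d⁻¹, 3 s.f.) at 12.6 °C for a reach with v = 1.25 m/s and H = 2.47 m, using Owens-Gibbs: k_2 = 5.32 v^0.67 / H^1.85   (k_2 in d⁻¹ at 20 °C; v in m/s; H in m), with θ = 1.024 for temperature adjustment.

k_2(20) = 5.32 × 1.25^0.67 / 2.47^1.85 = 5.32 × 1.161 / 5.327 = 1.160 d⁻¹.
k_2(12.6) = 1.160 × 1.024^(12.6−20) = 1.160 × 0.8390 = 0.9730 d⁻¹.

k_2 ≈ 0.973 d⁻¹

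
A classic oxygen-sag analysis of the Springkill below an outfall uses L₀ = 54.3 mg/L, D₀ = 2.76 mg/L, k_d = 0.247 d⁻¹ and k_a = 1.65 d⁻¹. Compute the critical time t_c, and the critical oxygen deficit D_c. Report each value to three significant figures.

At the critical point dD/dt = 0, so k_d L₀ e^(−k_d t) = k_a D. Substituting D(t) from the Streeter–Phelps equation and solving for t gives
t_c = ln[(k_a/k_d)(1 − D₀(k_a−k_d)/(k_d L₀))] / (k_a−k_d).
Here k_a−k_d = 1.403 d⁻¹ and 1 − D₀(k_a−k_d)/(k_d L₀) = 1 − 2.76×1.403/(0.247×54.3) = 0.7113, so
t_c = ln(6.680 × 0.7113) / 1.403 = 1.558 / 1.403 = 1.111 d.
L(t_c) = L₀ e^(−k_d t_c) = 54.3 × 0.7601 = 41.27 mg/L, and at the critical point k_a D_c = k_d L, so D_c = (0.247/1.65) × 41.27 = 6.178 mg/L.

t_c ≈ 1.11 d; D_c ≈ 6.18 mg/L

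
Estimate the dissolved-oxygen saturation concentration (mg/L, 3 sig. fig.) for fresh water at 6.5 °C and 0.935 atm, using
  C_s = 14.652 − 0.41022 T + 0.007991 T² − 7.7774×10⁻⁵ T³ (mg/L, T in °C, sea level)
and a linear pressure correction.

C_s ≈ 11.5 mg/L

At sea level: C_s = 14.652 − 0.41022×6.5 + 0.007991×6.5² − 7.7774×10⁻⁵×6.5³ = 12.30 mg/L.
Pressure correction: C_s' = 12.30 × 0.935 = 11.50 mg/L.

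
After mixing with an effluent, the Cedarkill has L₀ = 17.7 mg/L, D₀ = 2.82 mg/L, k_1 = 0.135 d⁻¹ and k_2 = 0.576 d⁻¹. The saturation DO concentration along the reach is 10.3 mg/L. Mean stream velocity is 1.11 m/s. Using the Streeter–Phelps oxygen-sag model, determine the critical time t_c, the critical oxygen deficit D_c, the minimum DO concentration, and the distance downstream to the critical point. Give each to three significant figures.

t_c ≈ 1.62 d; D_c ≈ 3.33 mg/L; min DO ≈ 6.97 mg/L; x_c ≈ 156 km

t_c = [1/(k_2−k_1)] ln[(k_2/k_1)(1 − D₀(k_2−k_1)/(k_1 L₀))]
= [1/(0.576−0.135)] ln[(0.576/0.135)(1 − 2.82×0.4410/(0.135×17.7))]
= (1/0.4410) ln[4.267 × 0.4795] = 2.268 × ln(2.046) = 2.268 × 0.7159 = 1.623 d.
L(t_c) = L₀ e^(−k_1 t_c) = 17.7 × 0.8032 = 14.22 mg/L, and at the critical point k_2 D_c = k_1 L, so D_c = (0.135/0.576) × 14.22 = 3.332 mg/L.
Minimum DO = C_s − D_c = 10.3 − 3.332 = 6.968 mg/L.
x_c = v t_c = 1.11 m/s × 1.623 d × 86400 s/d = 155700 m ≈ 156 km.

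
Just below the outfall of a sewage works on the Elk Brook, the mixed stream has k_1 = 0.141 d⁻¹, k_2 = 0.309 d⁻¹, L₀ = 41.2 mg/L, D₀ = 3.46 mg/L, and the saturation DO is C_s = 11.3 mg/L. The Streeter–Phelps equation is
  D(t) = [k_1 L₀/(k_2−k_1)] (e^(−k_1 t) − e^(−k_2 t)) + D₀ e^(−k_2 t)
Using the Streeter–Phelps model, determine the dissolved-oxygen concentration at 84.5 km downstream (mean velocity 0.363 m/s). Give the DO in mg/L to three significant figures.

Travel time t = x/v = 84.5 km / (0.363 m/s) = 84500 m / 0.363 m/s = 232800 s = 2.694 d.
k_1 L₀/(k_2−k_1) = 0.141×41.2/(0.309−0.141) = 5.809/0.1680 = 34.58 mg/L.
e^(−k_1 t) = e^(−0.141×2.694) = 0.6839; e^(−k_2 t) = e^(−0.309×2.694) = 0.4350.
D = 34.58 × (0.6839 − 0.4350) + 3.46 × 0.4350 = 8.610 + 1.505 = 10.11 mg/L.
DO = C_s − D = 11.3 − 10.11 = 1.185 mg/L.

DO ≈ 1.19 mg/L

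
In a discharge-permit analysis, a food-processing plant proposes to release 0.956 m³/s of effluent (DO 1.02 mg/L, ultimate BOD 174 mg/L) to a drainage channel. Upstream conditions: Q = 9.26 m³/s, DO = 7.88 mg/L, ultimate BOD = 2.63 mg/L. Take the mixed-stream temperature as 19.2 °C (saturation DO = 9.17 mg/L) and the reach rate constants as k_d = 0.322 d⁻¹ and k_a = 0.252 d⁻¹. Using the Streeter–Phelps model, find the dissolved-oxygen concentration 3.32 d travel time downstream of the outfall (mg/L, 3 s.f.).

DO ≈ 0.620 mg/L

Mixed DO = (9.26×7.88 + 0.956×1.02)/(9.26+0.956) = 73.94/10.22 = 7.238 mg/L.
Mixed L₀ = (9.26×2.63 + 0.956×174)/(10.22) = 190.7/10.22 = 18.67 mg/L.
Initial deficit D₀ = C_s − DO₀ = 9.17 − 7.238 = 1.932 mg/L.
D(3.32) = [0.322×18.67/(0.252−0.322)](e^(−0.322×3.32) − e^(−0.252×3.32)) + 1.932 e^(−0.252×3.32)
= -85.87 × (0.3433 − 0.4332) + 1.932 × 0.4332 = 8.550 mg/L.
DO = 9.17 − 8.550 = 0.6202 mg/L.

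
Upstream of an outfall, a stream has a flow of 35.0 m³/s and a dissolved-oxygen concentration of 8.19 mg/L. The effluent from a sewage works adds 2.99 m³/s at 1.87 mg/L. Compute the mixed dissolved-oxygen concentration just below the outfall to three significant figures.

7.69 mg/L

Flow-weighted mixing: C = (Q_r C_r + Q_w C_w)/(Q_r + Q_w)
= (35.0×8.19 + 2.99×1.87)/(35.0 + 2.99) = 292.2/37.99 = 7.693 mg/L.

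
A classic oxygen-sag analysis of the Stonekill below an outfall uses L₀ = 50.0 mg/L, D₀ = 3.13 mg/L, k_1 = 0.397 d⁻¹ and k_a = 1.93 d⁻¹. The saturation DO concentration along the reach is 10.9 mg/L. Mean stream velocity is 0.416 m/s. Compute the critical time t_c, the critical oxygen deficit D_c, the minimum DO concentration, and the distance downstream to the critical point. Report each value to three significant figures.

At the critical point dD/dt = 0, so k_1 L₀ e^(−k_1 t) = k_a D. Substituting D(t) from the Streeter–Phelps equation and solving for t gives
t_c = ln[(k_a/k_1)(1 − D₀(k_a−k_1)/(k_1 L₀))] / (k_a−k_1).
Here k_a−k_1 = 1.533 d⁻¹ and 1 − D₀(k_a−k_1)/(k_1 L₀) = 1 − 3.13×1.533/(0.397×50.0) = 0.7583, so
t_c = ln(4.861 × 0.7583) / 1.533 = 1.305 / 1.533 = 0.8510 d.
D_c = (k_1/k_a) L₀ e^(−k_1 t_c) = (0.397/1.93) × 50.0 × e^(−0.397×0.8510) = 0.2057 × 50.0 × 0.7133 = 7.336 mg/L.
Minimum DO = C_s − D_c = 10.9 − 7.336 = 3.564 mg/L.
x_c = v t_c = 0.416 m/s × 0.8510 d × 86400 s/d = 30590 m ≈ 30.6 km.

t_c ≈ 0.851 d; D_c ≈ 7.34 mg/L; min DO ≈ 3.56 mg/L; x_c ≈ 30.6 km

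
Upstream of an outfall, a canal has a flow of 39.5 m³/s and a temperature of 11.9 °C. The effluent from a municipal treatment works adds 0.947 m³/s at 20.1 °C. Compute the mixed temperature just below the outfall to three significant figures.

Flow-weighted mixing: C = (Q_r C_r + Q_w C_w)/(Q_r + Q_w)
= (39.5×11.9 + 0.947×20.1)/(39.5 + 0.947) = 489.1/40.45 = 12.09 °C.

12.1 °C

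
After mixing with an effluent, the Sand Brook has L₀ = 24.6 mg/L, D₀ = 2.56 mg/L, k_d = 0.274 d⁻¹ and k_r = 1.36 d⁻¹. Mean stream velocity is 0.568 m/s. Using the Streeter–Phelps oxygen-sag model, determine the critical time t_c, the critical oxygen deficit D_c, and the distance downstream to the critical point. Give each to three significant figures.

t_c = [1/(k_r−k_d)] ln[(k_r/k_d)(1 − D₀(k_r−k_d)/(k_d L₀))]
= [1/(1.36−0.274)] ln[(1.36/0.274)(1 − 2.56×1.086/(0.274×24.6))]
= (1/1.086) ln[4.964 × 0.5875] = 0.9208 × ln(2.916) = 0.9208 × 1.070 = 0.9855 d.
L(t_c) = L₀ e^(−k_d t_c) = 24.6 × 0.7634 = 18.78 mg/L, and at the critical point k_r D_c = k_d L, so D_c = (0.274/1.36) × 18.78 = 3.783 mg/L.
x_c = v t_c = 0.568 m/s × 0.9855 d × 86400 s/d = 48370 m ≈ 48.4 km.

t_c ≈ 0.986 d; D_c ≈ 3.78 mg/L; x_c ≈ 48.4 km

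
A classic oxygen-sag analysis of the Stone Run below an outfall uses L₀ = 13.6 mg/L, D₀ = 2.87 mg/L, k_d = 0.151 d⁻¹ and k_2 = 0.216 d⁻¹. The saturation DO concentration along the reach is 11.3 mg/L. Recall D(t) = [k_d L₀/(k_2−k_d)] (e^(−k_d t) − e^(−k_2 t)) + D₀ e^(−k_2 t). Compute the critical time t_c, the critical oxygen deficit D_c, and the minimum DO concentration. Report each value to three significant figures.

t_c = [1/(k_2−k_d)] ln[(k_2/k_d)(1 − D₀(k_2−k_d)/(k_d L₀))]
= [1/(0.216−0.151)] ln[(0.216/0.151)(1 − 2.87×0.06500/(0.151×13.6))]
= (1/0.06500) ln[1.430 × 0.9092] = 15.38 × ln(1.301) = 15.38 × 0.2628 = 4.043 d.
D_c = (k_d/k_2) L₀ e^(−k_d t_c) = (0.151/0.216) × 13.6 × e^(−0.151×4.043) = 0.6991 × 13.6 × 0.5431 = 5.164 mg/L.
Minimum DO = C_s − D_c = 11.3 − 5.164 = 6.136 mg/L.

t_c ≈ 4.04 d; D_c ≈ 5.16 mg/L; min DO ≈ 6.14 mg/L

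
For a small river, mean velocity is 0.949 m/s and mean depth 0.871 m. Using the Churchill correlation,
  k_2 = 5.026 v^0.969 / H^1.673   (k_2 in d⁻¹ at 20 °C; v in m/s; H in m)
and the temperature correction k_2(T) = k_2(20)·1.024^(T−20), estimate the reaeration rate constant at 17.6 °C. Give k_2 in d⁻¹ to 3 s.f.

k_2 ≈ 5.69 d⁻¹

k_2(20) = 5.026 × 0.949^0.969 / 0.871^1.673 = 5.026 × 0.9505 / 0.7937 = 6.019 d⁻¹.
k_2(17.6) = 6.019 × 1.024^(17.6−20) = 6.019 × 0.9447 = 5.686 d⁻¹.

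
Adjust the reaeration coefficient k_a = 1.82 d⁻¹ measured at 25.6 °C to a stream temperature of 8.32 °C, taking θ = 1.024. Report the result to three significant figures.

k_a(T₂) = k_a(T₁) · θ^(T₂−T₁) = 1.82 × 1.024^(8.32−25.6)
= 1.82 × 1.024^-17.3 = 1.82 × 0.6638 = 1.208 d⁻¹.

k_a ≈ 1.21 d⁻¹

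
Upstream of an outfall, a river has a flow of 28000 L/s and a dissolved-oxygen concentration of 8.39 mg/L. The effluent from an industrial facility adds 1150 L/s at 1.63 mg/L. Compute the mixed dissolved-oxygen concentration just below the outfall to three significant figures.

Flow-weighted mixing: C = (Q_r C_r + Q_w C_w)/(Q_r + Q_w)
= (28000×8.39 + 1150×1.63)/(28000 + 1150) = 236800/29150 = 8.123 mg/L.

8.12 mg/L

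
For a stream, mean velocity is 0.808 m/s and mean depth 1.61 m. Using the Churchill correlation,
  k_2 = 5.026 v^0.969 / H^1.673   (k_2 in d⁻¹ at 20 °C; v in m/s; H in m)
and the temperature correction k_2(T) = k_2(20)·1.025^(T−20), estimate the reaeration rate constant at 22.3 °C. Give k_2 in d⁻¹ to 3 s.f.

k_2 ≈ 1.95 d⁻¹

k_2(20) = 5.026 × 0.808^0.969 / 1.61^1.673 = 5.026 × 0.8134 / 2.218 = 1.843 d⁻¹.
k_2(22.3) = 1.843 × 1.025^(22.3−20) = 1.843 × 1.058 = 1.951 d⁻¹.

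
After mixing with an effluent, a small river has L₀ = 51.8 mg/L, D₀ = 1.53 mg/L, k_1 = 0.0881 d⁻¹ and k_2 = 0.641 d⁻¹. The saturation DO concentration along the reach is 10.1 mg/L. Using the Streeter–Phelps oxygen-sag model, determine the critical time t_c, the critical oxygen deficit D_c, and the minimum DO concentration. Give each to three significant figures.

At the critical point dD/dt = 0, so k_1 L₀ e^(−k_1 t) = k_2 D. Substituting D(t) from the Streeter–Phelps equation and solving for t gives
t_c = ln[(k_2/k_1)(1 − D₀(k_2−k_1)/(k_1 L₀))] / (k_2−k_1).
Here k_2−k_1 = 0.5529 d⁻¹ and 1 − D₀(k_2−k_1)/(k_1 L₀) = 1 − 1.53×0.5529/(0.0881×51.8) = 0.8146, so
t_c = ln(7.276 × 0.8146) / 0.5529 = 1.780 / 0.5529 = 3.219 d.
D_c = (k_1/k_2) L₀ e^(−k_1 t_c) = (0.0881/0.641) × 51.8 × e^(−0.0881×3.219) = 0.1374 × 51.8 × 0.7531 = 5.362 mg/L.
Minimum DO = C_s − D_c = 10.1 − 5.362 = 4.738 mg/L.

t_c ≈ 3.22 d; D_c ≈ 5.36 mg/L; min DO ≈ 4.74 mg/L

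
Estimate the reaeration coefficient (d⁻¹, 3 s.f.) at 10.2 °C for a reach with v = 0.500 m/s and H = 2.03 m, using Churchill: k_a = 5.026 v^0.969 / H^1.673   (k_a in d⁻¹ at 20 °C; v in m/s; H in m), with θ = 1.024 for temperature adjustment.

k_a ≈ 0.623 d⁻¹

k_a(20) = 5.026 × 0.500^0.969 / 2.03^1.673 = 5.026 × 0.5109 / 3.269 = 0.7854 d⁻¹.
k_a(10.2) = 0.7854 × 1.024^(10.2−20) = 0.7854 × 0.7926 = 0.6225 d⁻¹.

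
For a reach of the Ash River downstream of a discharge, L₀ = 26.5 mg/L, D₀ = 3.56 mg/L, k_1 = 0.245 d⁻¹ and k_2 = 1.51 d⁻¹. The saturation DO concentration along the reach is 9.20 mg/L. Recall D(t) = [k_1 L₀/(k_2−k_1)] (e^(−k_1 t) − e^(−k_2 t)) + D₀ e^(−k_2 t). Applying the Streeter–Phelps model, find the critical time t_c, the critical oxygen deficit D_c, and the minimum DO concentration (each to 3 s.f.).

t_c = [1/(k_2−k_1)] ln[(k_2/k_1)(1 − D₀(k_2−k_1)/(k_1 L₀))]
= [1/(1.51−0.245)] ln[(1.51/0.245)(1 − 3.56×1.265/(0.245×26.5))]
= (1/1.265) ln[6.163 × 0.3064] = 0.7905 × ln(1.888) = 0.7905 × 0.6356 = 0.5025 d.
D_c = (k_1/k_2) L₀ e^(−k_1 t_c) = (0.245/1.51) × 26.5 × e^(−0.245×0.5025) = 0.1623 × 26.5 × 0.8842 = 3.802 mg/L.
Minimum DO = C_s − D_c = 9.20 − 3.802 = 5.398 mg/L.

t_c ≈ 0.502 d; D_c ≈ 3.80 mg/L; min DO ≈ 5.40 mg/L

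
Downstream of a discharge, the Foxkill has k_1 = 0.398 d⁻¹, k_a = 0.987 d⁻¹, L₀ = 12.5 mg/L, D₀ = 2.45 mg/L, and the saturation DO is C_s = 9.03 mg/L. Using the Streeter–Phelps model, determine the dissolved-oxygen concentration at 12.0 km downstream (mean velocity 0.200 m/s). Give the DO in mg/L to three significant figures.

Travel time t = x/v = 12.0 km / (0.200 m/s) = 12000 m / 0.200 m/s = 60000 s = 0.6944 d.
k_1 L₀/(k_a−k_1) = 0.398×12.5/(0.987−0.398) = 4.975/0.5890 = 8.447 mg/L.
e^(−k_1 t) = e^(−0.398×0.6944) = 0.7585; e^(−k_a t) = e^(−0.987×0.6944) = 0.5039.
D = 8.447 × (0.7585 − 0.5039) + 2.45 × 0.5039 = 2.151 + 1.235 = 3.385 mg/L.
DO = C_s − D = 9.03 − 3.385 = 5.645 mg/L.

DO ≈ 5.64 mg/L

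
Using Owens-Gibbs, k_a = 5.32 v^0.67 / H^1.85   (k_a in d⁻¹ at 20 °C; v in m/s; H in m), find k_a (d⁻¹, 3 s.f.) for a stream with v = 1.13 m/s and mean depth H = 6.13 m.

k_a = 5.32 × 1.13^0.67 / 6.13^1.85 = 5.32 × 1.085 / 28.63 = 0.2017 d⁻¹.

k_a ≈ 0.202 d⁻¹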